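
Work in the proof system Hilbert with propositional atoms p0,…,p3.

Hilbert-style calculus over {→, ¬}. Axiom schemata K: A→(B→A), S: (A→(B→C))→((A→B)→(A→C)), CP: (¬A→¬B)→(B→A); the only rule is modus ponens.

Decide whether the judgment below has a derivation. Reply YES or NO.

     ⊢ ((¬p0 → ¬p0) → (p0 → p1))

Enumerate valuations to refute Γ ⊢ Δ:
  v=0000: Γ:[] Δ:[((¬p0 → ¬p0) → (p0 → p1))=T] refutes=False
  v=0001: Γ:[] Δ:[((¬p0 → ¬p0) → (p0 → p1))=T] refutes=False
  v=0010: Γ:[] Δ:[((¬p0 → ¬p0) → (p0 → p1))=T] refutes=False
  v=0011: Γ:[] Δ:[((¬p0 → ¬p0) → (p0 → p1))=T] refutes=False
  v=0100: Γ:[] Δ:[((¬p0 → ¬p0) → (p0 → p1))=T] refutes=False
  v=0101: Γ:[] Δ:[((¬p0 → ¬p0) → (p0 → p1))=T] refutes=False
  v=0110: Γ:[] Δ:[((¬p0 → ¬p0) → (p0 → p1))=T] refutes=False
  v=0111: Γ:[] Δ:[((¬p0 → ¬p0) → (p0 → p1))=T] refutes=False
  v=1000: Γ:[] Δ:[((¬p0 → ¬p0) → (p0 → p1))=F] refutes=True  ← countermodel

Result: NO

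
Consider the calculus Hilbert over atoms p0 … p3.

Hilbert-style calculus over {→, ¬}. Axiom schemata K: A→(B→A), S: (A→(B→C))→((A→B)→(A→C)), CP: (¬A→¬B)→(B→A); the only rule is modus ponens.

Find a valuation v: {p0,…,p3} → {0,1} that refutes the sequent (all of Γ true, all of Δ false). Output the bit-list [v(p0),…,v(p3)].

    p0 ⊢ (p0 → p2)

Truth-table refutation:
  v=0000: Γ:[p0=F] Δ:[(p0 → p2)=T] refutes=False
  v=0001: Γ:[p0=F] Δ:[(p0 → p2)=T] refutes=False
  v=0010: Γ:[p0=F] Δ:[(p0 → p2)=T] refutes=False
  v=0011: Γ:[p0=F] Δ:[(p0 → p2)=T] refutes=False
  v=0100: Γ:[p0=F] Δ:[(p0 → p2)=T] refutes=False
  v=0101: Γ:[p0=F] Δ:[(p0 → p2)=T] refutes=False
  v=0110: Γ:[p0=F] Δ:[(p0 → p2)=T] refutes=False
  v=0111: Γ:[p0=F] Δ:[(p0 → p2)=T] refutes=False
  v=1000: Γ:[p0=T] Δ:[(p0 → p2)=F] refutes=True  ← countermodel

Result: [1, 0, 0, 0]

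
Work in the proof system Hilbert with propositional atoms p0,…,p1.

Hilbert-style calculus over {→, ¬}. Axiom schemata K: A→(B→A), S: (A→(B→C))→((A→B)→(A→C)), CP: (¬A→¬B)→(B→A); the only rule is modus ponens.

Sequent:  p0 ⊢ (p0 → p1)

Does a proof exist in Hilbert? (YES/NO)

Truth-table refutation:
  v=00: Γ:[p0=F] Δ:[(p0 → p1)=T] refutes=False
  v=01: Γ:[p0=F] Δ:[(p0 → p1)=T] refutes=False
  v=10: Γ:[p0=T] Δ:[(p0 → p1)=F] refutes=True  ← countermodel

Result: NO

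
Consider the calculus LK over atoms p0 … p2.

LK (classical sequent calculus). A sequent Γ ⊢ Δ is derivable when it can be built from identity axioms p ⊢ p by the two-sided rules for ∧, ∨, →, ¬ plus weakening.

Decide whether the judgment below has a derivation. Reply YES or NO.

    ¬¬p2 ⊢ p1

Truth-table refutation:
  v=000: Γ:[¬¬p2=F] Δ:[p1=F] refutes=False
  v=001: Γ:[¬¬p2=T] Δ:[p1=F] refutes=True  ← countermodel

Result: NO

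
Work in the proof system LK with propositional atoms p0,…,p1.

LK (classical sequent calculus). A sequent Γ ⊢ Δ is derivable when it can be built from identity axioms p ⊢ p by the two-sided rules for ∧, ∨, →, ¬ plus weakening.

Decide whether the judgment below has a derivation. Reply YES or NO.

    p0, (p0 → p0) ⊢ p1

Search for a countermodel by truth-table:
  v=00: Γ:[p0=F, (p0 → p0)=T] Δ:[p1=F] refutes=False
  v=01: Γ:[p0=F, (p0 → p0)=T] Δ:[p1=T] refutes=False
  v=10: Γ:[p0=T, (p0 → p0)=T] Δ:[p1=F] refutes=True  ← countermodel

Result: NO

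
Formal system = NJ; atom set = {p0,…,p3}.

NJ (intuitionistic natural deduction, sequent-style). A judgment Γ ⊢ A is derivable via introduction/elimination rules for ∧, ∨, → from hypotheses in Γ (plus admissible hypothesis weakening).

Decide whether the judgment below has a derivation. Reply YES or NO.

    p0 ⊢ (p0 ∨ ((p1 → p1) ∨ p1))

Derivation trace:
[∨I₂] p0 ⊢ (p0 ∨ ((p1 → p1) ∨ p1))
  [∨I₁] p0 ⊢ ((p1 → p1) ∨ p1)
    [→I] p0 ⊢ (p1 → p1)
      [Wk] p1, p0 ⊢ p1
        [Ax] p1 ⊢ p1

Result: YES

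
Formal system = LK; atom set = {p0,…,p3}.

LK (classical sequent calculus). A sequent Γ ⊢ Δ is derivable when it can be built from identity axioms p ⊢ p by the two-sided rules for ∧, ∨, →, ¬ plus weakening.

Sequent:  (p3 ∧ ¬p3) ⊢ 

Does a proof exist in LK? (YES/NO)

Derivation trace:
[∧L] (p3 ∧ ¬p3) ⊢ 
  [¬L] p3, ¬p3 ⊢ 
    [Ax] p3 ⊢ p3

Result: YES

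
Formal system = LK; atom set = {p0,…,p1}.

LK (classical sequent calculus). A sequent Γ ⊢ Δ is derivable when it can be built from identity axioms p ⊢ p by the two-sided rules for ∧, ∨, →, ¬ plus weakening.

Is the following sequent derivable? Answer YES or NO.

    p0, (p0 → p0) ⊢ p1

Enumerate valuations to refute Γ ⊢ Δ:
  v=00: Γ:[p0=F, (p0 → p0)=T] Δ:[p1=F] refutes=False
  v=01: Γ:[p0=F, (p0 → p0)=T] Δ:[p1=T] refutes=False
  v=10: Γ:[p0=T, (p0 → p0)=T] Δ:[p1=F] refutes=True  ← countermodel

Result: NO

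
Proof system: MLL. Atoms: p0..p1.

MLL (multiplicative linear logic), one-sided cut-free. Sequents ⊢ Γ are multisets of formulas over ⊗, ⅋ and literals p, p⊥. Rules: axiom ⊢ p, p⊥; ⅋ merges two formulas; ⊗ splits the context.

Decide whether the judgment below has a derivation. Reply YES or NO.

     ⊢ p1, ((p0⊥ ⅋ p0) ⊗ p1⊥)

Derivation trace:
[⊗]  ⊢ p1, ((p0⊥ ⅋ p0) ⊗ p1⊥)
  [⅋]  ⊢ (p0⊥ ⅋ p0)
    [Ax]  ⊢ p0, p0⊥
  [Ax]  ⊢ p1, p1⊥

Result: YES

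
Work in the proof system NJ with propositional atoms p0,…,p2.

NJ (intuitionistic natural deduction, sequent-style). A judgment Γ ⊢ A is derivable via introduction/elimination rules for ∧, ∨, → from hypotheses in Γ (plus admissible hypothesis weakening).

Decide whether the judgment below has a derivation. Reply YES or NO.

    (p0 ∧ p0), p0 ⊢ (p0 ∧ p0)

Proof tree:
[∧I] (p0 ∧ p0), p0 ⊢ (p0 ∧ p0)
  [Ax] p0 ⊢ p0
  [Wk] p0, (p0 ∧ p0) ⊢ p0
    [Ax] p0 ⊢ p0

Result: YES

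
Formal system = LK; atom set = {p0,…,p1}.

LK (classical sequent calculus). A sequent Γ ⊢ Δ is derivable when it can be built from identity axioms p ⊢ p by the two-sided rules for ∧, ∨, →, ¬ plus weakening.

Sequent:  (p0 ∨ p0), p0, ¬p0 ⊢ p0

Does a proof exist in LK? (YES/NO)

Derivation trace:
[WR] (p0 ∨ p0), p0, ¬p0 ⊢ p0
  [¬L] (p0 ∨ p0), p0, ¬p0 ⊢ 
    [WL] (p0 ∨ p0), p0 ⊢ p0
      [∨L] (p0 ∨ p0) ⊢ p0
        [Ax] p0 ⊢ p0
        [Ax] p0 ⊢ p0

Result: YES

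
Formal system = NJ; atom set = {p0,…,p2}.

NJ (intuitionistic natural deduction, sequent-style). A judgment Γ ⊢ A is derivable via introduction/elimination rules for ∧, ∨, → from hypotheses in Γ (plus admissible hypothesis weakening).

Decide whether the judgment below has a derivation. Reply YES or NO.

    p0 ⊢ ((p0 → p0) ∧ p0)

Derivation (root first):
[∧I] p0 ⊢ ((p0 → p0) ∧ p0)
  [→I]  ⊢ (p0 → p0)
    [Ax] p0 ⊢ p0
  [Ax] p0 ⊢ p0

Result: YES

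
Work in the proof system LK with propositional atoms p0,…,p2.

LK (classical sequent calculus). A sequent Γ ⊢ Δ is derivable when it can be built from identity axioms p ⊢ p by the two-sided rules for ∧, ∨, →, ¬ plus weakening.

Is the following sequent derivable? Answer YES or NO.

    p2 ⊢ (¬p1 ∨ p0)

Enumerate valuations to refute Γ ⊢ Δ:
  v=000: Γ:[p2=F] Δ:[(¬p1 ∨ p0)=T] refutes=False
  v=001: Γ:[p2=T] Δ:[(¬p1 ∨ p0)=T] refutes=False
  v=010: Γ:[p2=F] Δ:[(¬p1 ∨ p0)=F] refutes=False
  v=011: Γ:[p2=T] Δ:[(¬p1 ∨ p0)=F] refutes=True  ← countermodel

Result: NO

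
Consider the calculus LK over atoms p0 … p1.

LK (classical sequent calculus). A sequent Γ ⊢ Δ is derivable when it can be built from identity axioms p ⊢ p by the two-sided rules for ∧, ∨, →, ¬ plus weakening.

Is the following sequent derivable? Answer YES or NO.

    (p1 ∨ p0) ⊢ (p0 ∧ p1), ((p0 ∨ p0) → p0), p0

Proof tree:
[∨L] (p1 ∨ p0) ⊢ (p0 ∧ p1), ((p0 ∨ p0) → p0), p0
  [→R] p1 ⊢ (p0 ∧ p1), ((p0 ∨ p0) → p0)
    [∨L] p1, (p0 ∨ p0) ⊢ (p0 ∧ p1), p0
      [Ax] p0 ⊢ p0
      [∧R] p1, p0 ⊢ (p0 ∧ p1)
        [Ax] p0 ⊢ p0
        [Ax] p1 ⊢ p1
  [Ax] p0 ⊢ p0

Result: YES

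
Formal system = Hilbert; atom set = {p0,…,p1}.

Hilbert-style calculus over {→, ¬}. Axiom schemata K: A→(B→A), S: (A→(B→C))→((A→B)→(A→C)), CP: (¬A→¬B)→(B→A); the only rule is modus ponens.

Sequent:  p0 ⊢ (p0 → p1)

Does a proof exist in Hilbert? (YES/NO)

Truth-table refutation:
  v=00: Γ:[p0=F] Δ:[(p0 → p1)=T] refutes=False
  v=01: Γ:[p0=F] Δ:[(p0 → p1)=T] refutes=False
  v=10: Γ:[p0=T] Δ:[(p0 → p1)=F] refutes=True  ← countermodel

Result: NO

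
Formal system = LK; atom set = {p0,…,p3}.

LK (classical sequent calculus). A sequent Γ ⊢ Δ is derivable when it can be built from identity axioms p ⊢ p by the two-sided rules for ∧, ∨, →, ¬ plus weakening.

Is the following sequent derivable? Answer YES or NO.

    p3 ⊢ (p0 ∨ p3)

Derivation (root first):
[∨R] p3 ⊢ (p0 ∨ p3)
  [WR] p3 ⊢ p3, p0
    [Ax] p3 ⊢ p3

Result: YES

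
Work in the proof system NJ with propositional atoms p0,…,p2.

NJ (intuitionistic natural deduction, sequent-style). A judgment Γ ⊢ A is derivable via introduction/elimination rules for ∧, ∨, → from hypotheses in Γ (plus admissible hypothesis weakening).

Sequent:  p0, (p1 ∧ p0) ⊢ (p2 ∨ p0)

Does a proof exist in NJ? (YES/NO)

Proof tree:
[Wk] p0, (p1 ∧ p0) ⊢ (p2 ∨ p0)
  [∨I₂] p0 ⊢ (p2 ∨ p0)
    [Ax] p0 ⊢ p0

Result: YES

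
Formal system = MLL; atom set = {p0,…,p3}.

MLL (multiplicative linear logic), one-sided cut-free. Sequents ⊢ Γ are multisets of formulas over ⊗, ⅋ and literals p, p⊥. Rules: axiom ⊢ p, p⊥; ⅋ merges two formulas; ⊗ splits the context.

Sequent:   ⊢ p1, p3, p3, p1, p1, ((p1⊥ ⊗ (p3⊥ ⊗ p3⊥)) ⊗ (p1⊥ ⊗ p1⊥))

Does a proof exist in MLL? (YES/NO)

Derivation trace:
[⊗]  ⊢ p1, p3, p3, p1, p1, ((p1⊥ ⊗ (p3⊥ ⊗ p3⊥)) ⊗ (p1⊥ ⊗ p1⊥))
  [⊗]  ⊢ p1, p3, p3, (p1⊥ ⊗ (p3⊥ ⊗ p3⊥))
    [Ax]  ⊢ p1, p1⊥
    [⊗]  ⊢ p3, p3, (p3⊥ ⊗ p3⊥)
      [Ax]  ⊢ p3, p3⊥
      [Ax]  ⊢ p3, p3⊥
  [⊗]  ⊢ p1, p1, (p1⊥ ⊗ p1⊥)
    [Ax]  ⊢ p1, p1⊥
    [Ax]  ⊢ p1, p1⊥

Result: YES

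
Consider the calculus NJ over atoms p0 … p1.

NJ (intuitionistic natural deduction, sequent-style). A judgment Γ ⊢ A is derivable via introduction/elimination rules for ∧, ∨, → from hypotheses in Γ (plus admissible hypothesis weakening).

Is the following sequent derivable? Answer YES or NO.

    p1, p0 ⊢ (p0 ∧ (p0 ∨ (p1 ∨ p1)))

Derivation (root first):
[∧I] p1, p0 ⊢ (p0 ∧ (p0 ∨ (p1 ∨ p1)))
  [Ax] p0 ⊢ p0
  [∨I₂] p1 ⊢ (p0 ∨ (p1 ∨ p1))
    [∨I₁] p1 ⊢ (p1 ∨ p1)
      [Ax] p1 ⊢ p1

Result: YES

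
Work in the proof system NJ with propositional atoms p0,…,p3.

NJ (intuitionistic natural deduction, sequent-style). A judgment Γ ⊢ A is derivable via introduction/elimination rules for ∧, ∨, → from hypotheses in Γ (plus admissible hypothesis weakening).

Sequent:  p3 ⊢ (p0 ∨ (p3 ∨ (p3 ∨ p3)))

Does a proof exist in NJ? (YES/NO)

Derivation trace:
[∨I₂] p3 ⊢ (p0 ∨ (p3 ∨ (p3 ∨ p3)))
  [∨I₂] p3 ⊢ (p3 ∨ (p3 ∨ p3))
    [∨I₁] p3 ⊢ (p3 ∨ p3)
      [Ax] p3 ⊢ p3

Result: YES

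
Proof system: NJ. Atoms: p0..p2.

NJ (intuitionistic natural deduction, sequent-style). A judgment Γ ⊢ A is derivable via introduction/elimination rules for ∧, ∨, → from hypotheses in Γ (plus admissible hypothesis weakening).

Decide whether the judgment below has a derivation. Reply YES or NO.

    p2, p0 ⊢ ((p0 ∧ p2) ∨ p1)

Proof tree:
[∨I₁] p2, p0 ⊢ ((p0 ∧ p2) ∨ p1)
  [∧I] p2, p0 ⊢ (p0 ∧ p2)
    [Ax] p0 ⊢ p0
    [Ax] p2 ⊢ p2

Result: YES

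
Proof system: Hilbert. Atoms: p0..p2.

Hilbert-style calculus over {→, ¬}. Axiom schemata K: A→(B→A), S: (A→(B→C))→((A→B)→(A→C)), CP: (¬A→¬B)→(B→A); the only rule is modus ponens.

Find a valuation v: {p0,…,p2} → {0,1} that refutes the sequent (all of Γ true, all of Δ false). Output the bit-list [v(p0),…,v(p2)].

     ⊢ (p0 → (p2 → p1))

Truth-table refutation:
  v=000: Γ:[] Δ:[(p0 → (p2 → p1))=T] refutes=False
  v=001: Γ:[] Δ:[(p0 → (p2 → p1))=T] refutes=False
  v=010: Γ:[] Δ:[(p0 → (p2 → p1))=T] refutes=False
  v=011: Γ:[] Δ:[(p0 → (p2 → p1))=T] refutes=False
  v=100: Γ:[] Δ:[(p0 → (p2 → p1))=T] refutes=False
  v=101: Γ:[] Δ:[(p0 → (p2 → p1))=F] refutes=True  ← countermodel

Result: [1, 0, 1]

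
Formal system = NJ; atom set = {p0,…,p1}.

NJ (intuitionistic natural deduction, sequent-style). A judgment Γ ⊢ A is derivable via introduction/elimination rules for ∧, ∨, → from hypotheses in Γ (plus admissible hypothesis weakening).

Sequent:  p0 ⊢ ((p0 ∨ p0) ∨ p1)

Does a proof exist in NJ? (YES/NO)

Derivation (root first):
[∨I₁] p0 ⊢ ((p0 ∨ p0) ∨ p1)
  [∨I₂] p0 ⊢ (p0 ∨ p0)
    [Ax] p0 ⊢ p0

Result: YES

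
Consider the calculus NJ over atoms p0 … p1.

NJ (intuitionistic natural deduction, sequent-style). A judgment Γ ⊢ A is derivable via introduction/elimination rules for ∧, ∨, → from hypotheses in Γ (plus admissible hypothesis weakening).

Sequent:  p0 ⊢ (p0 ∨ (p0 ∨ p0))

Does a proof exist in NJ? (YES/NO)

Proof tree:
[∨I₂] p0 ⊢ (p0 ∨ (p0 ∨ p0))
  [∨I₁] p0 ⊢ (p0 ∨ p0)
    [Ax] p0 ⊢ p0

Result: YES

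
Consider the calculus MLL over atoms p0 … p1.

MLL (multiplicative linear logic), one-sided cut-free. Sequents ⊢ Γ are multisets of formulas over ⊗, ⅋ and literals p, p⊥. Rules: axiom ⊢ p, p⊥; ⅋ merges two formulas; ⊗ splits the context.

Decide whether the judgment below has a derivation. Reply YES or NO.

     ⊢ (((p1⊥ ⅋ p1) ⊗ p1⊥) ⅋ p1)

Derivation trace:
[⅋]  ⊢ (((p1⊥ ⅋ p1) ⊗ p1⊥) ⅋ p1)
  [⊗]  ⊢ p1, ((p1⊥ ⅋ p1) ⊗ p1⊥)
    [⅋]  ⊢ (p1⊥ ⅋ p1)
      [Ax]  ⊢ p1, p1⊥
    [Ax]  ⊢ p1, p1⊥

Result: YES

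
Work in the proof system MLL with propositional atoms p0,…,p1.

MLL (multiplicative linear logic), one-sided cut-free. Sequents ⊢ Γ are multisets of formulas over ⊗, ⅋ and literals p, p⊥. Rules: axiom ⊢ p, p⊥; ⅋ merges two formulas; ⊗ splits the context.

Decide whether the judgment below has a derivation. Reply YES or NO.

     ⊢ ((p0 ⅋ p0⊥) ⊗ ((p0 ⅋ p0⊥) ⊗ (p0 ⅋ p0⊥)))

Derivation trace:
[⊗]  ⊢ ((p0 ⅋ p0⊥) ⊗ ((p0 ⅋ p0⊥) ⊗ (p0 ⅋ p0⊥)))
  [⅋]  ⊢ (p0 ⅋ p0⊥)
    [Ax]  ⊢ p0, p0⊥
  [⊗]  ⊢ ((p0 ⅋ p0⊥) ⊗ (p0 ⅋ p0⊥))
    [⅋]  ⊢ (p0 ⅋ p0⊥)
      [Ax]  ⊢ p0, p0⊥
    [⅋]  ⊢ (p0 ⅋ p0⊥)
      [Ax]  ⊢ p0, p0⊥

Result: YES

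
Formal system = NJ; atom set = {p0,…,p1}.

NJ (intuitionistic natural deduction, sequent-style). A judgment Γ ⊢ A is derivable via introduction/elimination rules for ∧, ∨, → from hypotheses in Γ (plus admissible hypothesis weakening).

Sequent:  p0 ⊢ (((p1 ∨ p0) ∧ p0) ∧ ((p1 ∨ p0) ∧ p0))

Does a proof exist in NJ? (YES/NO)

Derivation (root first):
[∧I] p0 ⊢ (((p1 ∨ p0) ∧ p0) ∧ ((p1 ∨ p0) ∧ p0))
  [∧I] p0 ⊢ ((p1 ∨ p0) ∧ p0)
    [∨I₂] p0 ⊢ (p1 ∨ p0)
      [Ax] p0 ⊢ p0
    [Ax] p0 ⊢ p0
  [∧I] p0 ⊢ ((p1 ∨ p0) ∧ p0)
    [∨I₂] p0 ⊢ (p1 ∨ p0)
      [Ax] p0 ⊢ p0
    [Ax] p0 ⊢ p0

Result: YES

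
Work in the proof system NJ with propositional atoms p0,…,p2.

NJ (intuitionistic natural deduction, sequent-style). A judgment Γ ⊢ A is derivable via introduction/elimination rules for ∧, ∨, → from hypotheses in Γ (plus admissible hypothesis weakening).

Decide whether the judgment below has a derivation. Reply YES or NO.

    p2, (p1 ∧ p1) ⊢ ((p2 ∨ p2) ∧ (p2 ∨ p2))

Proof tree:
[∧I] p2, (p1 ∧ p1) ⊢ ((p2 ∨ p2) ∧ (p2 ∨ p2))
  [Wk] p2, (p1 ∧ p1) ⊢ (p2 ∨ p2)
    [∨I₂] p2 ⊢ (p2 ∨ p2)
      [Ax] p2 ⊢ p2
  [Wk] p2, (p1 ∧ p1) ⊢ (p2 ∨ p2)
    [∨I₂] p2 ⊢ (p2 ∨ p2)
      [Ax] p2 ⊢ p2

Result: YES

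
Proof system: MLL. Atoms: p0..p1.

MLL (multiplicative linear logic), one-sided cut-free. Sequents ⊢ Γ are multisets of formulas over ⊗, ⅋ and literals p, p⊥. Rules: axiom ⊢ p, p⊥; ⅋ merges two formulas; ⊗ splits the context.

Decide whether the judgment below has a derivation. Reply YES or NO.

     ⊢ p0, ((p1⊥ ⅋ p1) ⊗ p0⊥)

Derivation (root first):
[⊗]  ⊢ p0, ((p1⊥ ⅋ p1) ⊗ p0⊥)
  [⅋]  ⊢ (p1⊥ ⅋ p1)
    [Ax]  ⊢ p1, p1⊥
  [Ax]  ⊢ p0, p0⊥

Result: YES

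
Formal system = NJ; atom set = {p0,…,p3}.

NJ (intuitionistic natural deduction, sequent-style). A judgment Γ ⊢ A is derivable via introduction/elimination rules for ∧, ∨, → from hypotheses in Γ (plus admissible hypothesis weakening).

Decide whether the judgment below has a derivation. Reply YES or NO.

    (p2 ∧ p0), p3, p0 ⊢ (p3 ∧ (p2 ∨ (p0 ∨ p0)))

Derivation (root first):
[∧I] (p2 ∧ p0), p3, p0 ⊢ (p3 ∧ (p2 ∨ (p0 ∨ p0)))
  [Wk] p3, (p2 ∧ p0) ⊢ p3
    [Ax] p3 ⊢ p3
  [∨I₂] p0 ⊢ (p2 ∨ (p0 ∨ p0))
    [∨I₁] p0 ⊢ (p0 ∨ p0)
      [Ax] p0 ⊢ p0

Result: YES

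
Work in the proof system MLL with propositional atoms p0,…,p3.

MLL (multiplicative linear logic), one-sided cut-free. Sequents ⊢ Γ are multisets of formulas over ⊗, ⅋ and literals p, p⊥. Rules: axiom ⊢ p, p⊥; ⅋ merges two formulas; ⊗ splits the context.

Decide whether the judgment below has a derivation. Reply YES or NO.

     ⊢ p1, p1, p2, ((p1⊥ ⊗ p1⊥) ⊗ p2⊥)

Derivation trace:
[⊗]  ⊢ p1, p1, p2, ((p1⊥ ⊗ p1⊥) ⊗ p2⊥)
  [⊗]  ⊢ p1, p1, (p1⊥ ⊗ p1⊥)
    [Ax]  ⊢ p1, p1⊥
    [Ax]  ⊢ p1, p1⊥
  [Ax]  ⊢ p2, p2⊥

Result: YES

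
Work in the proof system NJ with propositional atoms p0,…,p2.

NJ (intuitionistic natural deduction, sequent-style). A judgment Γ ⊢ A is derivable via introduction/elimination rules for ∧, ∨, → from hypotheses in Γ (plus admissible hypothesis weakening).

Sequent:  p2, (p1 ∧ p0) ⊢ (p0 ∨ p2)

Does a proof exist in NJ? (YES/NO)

Derivation trace:
[Wk] p2, (p1 ∧ p0) ⊢ (p0 ∨ p2)
  [∨I₂] p2 ⊢ (p0 ∨ p2)
    [Ax] p2 ⊢ p2

Result: YES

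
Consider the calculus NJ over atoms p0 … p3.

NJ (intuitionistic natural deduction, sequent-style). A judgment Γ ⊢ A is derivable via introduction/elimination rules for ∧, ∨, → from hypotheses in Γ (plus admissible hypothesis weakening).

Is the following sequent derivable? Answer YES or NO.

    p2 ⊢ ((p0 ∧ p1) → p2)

Derivation trace:
[→I] p2 ⊢ ((p0 ∧ p1) → p2)
  [Wk] p2, (p0 ∧ p1) ⊢ p2
    [Ax] p2 ⊢ p2

Result: YES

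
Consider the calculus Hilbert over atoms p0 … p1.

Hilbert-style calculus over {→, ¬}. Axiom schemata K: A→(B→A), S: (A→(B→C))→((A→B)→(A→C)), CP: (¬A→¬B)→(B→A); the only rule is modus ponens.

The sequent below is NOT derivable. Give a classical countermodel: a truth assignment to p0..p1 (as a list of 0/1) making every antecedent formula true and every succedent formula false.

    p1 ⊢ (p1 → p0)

Enumerate valuations to refute Γ ⊢ Δ:
  v=00: Γ:[p1=F] Δ:[(p1 → p0)=T] refutes=False
  v=01: Γ:[p1=T] Δ:[(p1 → p0)=F] refutes=True  ← countermodel

Result: [0, 1]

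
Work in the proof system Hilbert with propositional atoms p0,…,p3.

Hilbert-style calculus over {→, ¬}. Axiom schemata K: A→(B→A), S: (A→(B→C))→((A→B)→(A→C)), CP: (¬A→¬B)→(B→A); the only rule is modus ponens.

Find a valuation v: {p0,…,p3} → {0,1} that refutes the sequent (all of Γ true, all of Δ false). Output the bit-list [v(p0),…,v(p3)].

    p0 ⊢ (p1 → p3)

Enumerate valuations to refute Γ ⊢ Δ:
  v=0000: Γ:[p0=F] Δ:[(p1 → p3)=T] refutes=False
  v=0001: Γ:[p0=F] Δ:[(p1 → p3)=T] refutes=False
  v=0010: Γ:[p0=F] Δ:[(p1 → p3)=T] refutes=False
  v=0011: Γ:[p0=F] Δ:[(p1 → p3)=T] refutes=False
  v=0100: Γ:[p0=F] Δ:[(p1 → p3)=F] refutes=False
  v=0101: Γ:[p0=F] Δ:[(p1 → p3)=T] refutes=False
  v=0110: Γ:[p0=F] Δ:[(p1 → p3)=F] refutes=False
  v=0111: Γ:[p0=F] Δ:[(p1 → p3)=T] refutes=False
  v=1000: Γ:[p0=T] Δ:[(p1 → p3)=T] refutes=False
  v=1001: Γ:[p0=T] Δ:[(p1 → p3)=T] refutes=False
  v=1010: Γ:[p0=T] Δ:[(p1 → p3)=T] refutes=False
  v=1011: Γ:[p0=T] Δ:[(p1 → p3)=T] refutes=False
  v=1100: Γ:[p0=T] Δ:[(p1 → p3)=F] refutes=True  ← countermodel

Result: [1, 1, 0, 0]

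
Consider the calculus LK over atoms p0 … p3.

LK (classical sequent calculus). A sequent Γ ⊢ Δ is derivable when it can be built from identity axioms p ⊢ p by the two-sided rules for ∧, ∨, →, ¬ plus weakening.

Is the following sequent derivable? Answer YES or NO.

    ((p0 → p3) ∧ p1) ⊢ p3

Search for a countermodel by truth-table:
  v=0000: Γ:[((p0 → p3) ∧ p1)=F] Δ:[p3=F] refutes=False
  v=0001: Γ:[((p0 → p3) ∧ p1)=F] Δ:[p3=T] refutes=False
  v=0010: Γ:[((p0 → p3) ∧ p1)=F] Δ:[p3=F] refutes=False
  v=0011: Γ:[((p0 → p3) ∧ p1)=F] Δ:[p3=T] refutes=False
  v=0100: Γ:[((p0 → p3) ∧ p1)=T] Δ:[p3=F] refutes=True  ← countermodel

Result: NO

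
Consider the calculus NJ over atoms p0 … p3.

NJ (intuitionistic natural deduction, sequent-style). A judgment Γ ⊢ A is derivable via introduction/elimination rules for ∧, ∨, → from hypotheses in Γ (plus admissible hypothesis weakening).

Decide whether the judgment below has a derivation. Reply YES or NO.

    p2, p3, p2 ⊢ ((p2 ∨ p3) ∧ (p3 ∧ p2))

Derivation (root first):
[Wk] p2, p3, p2 ⊢ ((p2 ∨ p3) ∧ (p3 ∧ p2))
  [∧I] p2, p3 ⊢ ((p2 ∨ p3) ∧ (p3 ∧ p2))
    [∨I₂] p3 ⊢ (p2 ∨ p3)
      [Ax] p3 ⊢ p3
    [∧I] p2, p3 ⊢ (p3 ∧ p2)
      [Ax] p3 ⊢ p3
      [Ax] p2 ⊢ p2

Result: YES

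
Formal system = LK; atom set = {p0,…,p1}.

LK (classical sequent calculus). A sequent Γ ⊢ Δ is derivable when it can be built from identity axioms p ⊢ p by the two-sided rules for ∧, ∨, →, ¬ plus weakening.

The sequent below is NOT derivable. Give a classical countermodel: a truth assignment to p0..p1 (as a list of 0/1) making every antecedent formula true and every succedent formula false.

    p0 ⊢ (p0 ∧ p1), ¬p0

Search for a countermodel by truth-table:
  v=00: Γ:[p0=F] Δ:[(p0 ∧ p1)=F, ¬p0=T] refutes=False
  v=01: Γ:[p0=F] Δ:[(p0 ∧ p1)=F, ¬p0=T] refutes=False
  v=10: Γ:[p0=T] Δ:[(p0 ∧ p1)=F, ¬p0=F] refutes=True  ← countermodel

Result: [1, 0]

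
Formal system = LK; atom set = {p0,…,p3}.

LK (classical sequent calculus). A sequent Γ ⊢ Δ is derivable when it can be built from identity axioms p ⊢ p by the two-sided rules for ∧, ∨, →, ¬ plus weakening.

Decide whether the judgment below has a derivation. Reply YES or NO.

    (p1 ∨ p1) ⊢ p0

Truth-table refutation:
  v=0000: Γ:[(p1 ∨ p1)=F] Δ:[p0=F] refutes=False
  v=0001: Γ:[(p1 ∨ p1)=F] Δ:[p0=F] refutes=False
  v=0010: Γ:[(p1 ∨ p1)=F] Δ:[p0=F] refutes=False
  v=0011: Γ:[(p1 ∨ p1)=F] Δ:[p0=F] refutes=False
  v=0100: Γ:[(p1 ∨ p1)=T] Δ:[p0=F] refutes=True  ← countermodel

Result: NO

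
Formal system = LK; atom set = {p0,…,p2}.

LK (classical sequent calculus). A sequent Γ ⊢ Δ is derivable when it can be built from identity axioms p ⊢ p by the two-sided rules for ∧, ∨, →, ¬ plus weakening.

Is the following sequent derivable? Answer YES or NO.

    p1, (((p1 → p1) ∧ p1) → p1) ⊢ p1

Derivation trace:
[→L] p1, (((p1 → p1) ∧ p1) → p1) ⊢ p1
  [∧R] p1 ⊢ ((p1 → p1) ∧ p1)
    [→R]  ⊢ (p1 → p1)
      [Ax] p1 ⊢ p1
    [Ax] p1 ⊢ p1
  [WL] p1, p1 ⊢ p1, p1
    [WR] p1 ⊢ p1, p1
      [Ax] p1 ⊢ p1

Result: YES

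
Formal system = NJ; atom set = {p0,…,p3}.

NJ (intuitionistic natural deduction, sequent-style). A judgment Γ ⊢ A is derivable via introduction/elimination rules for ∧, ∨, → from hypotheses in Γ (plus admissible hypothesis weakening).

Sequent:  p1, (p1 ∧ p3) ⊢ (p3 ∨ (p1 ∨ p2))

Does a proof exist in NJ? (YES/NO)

Derivation (root first):
[∨I₂] p1, (p1 ∧ p3) ⊢ (p3 ∨ (p1 ∨ p2))
  [Wk] p1, (p1 ∧ p3) ⊢ (p1 ∨ p2)
    [∨I₁] p1 ⊢ (p1 ∨ p2)
      [Ax] p1 ⊢ p1

Result: YES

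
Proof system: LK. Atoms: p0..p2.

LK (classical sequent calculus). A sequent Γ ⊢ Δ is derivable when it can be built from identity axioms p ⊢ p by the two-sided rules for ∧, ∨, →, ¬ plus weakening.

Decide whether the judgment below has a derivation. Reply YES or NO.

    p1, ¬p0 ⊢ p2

Truth-table refutation:
  v=000: Γ:[p1=F, ¬p0=T] Δ:[p2=F] refutes=False
  v=001: Γ:[p1=F, ¬p0=T] Δ:[p2=T] refutes=False
  v=010: Γ:[p1=T, ¬p0=T] Δ:[p2=F] refutes=True  ← countermodel

Result: NO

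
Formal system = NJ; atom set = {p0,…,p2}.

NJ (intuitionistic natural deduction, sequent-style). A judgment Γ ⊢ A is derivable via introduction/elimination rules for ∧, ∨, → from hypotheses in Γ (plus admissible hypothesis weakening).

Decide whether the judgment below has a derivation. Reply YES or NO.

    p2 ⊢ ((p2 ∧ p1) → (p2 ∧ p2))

Proof tree:
[→I] p2 ⊢ ((p2 ∧ p1) → (p2 ∧ p2))
  [∧I] p2, (p2 ∧ p1) ⊢ (p2 ∧ p2)
    [Wk] p2, (p2 ∧ p1) ⊢ p2
      [Ax] p2 ⊢ p2
    [Ax] p2 ⊢ p2

Result: YES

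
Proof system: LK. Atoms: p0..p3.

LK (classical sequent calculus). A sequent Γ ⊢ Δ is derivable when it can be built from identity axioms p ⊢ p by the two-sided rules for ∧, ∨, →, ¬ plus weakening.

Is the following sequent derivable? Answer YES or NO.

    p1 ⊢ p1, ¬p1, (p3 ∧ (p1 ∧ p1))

Derivation trace:
[∧R] p1 ⊢ p1, ¬p1, (p3 ∧ (p1 ∧ p1))
  [WL] p1 ⊢ p1, ¬p1, p3
    [WR]  ⊢ p1, ¬p1, p3
      [¬R]  ⊢ p1, ¬p1
        [Ax] p1 ⊢ p1
  [∧R] p1 ⊢ p1, (p1 ∧ p1)
    [WR] p1 ⊢ p1, p1
      [Ax] p1 ⊢ p1
    [WL] p1, p1 ⊢ p1
      [Ax] p1 ⊢ p1

Result: YES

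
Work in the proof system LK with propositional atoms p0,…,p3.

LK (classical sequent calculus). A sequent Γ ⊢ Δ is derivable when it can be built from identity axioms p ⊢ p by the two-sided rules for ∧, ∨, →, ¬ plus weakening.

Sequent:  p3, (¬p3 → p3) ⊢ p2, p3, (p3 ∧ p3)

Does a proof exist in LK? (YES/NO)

Derivation (root first):
[→L] p3, (¬p3 → p3) ⊢ p2, p3, (p3 ∧ p3)
  [WL] p3 ⊢ (p3 ∧ p3), ¬p3
    [¬R]  ⊢ (p3 ∧ p3), ¬p3
      [∧R] p3 ⊢ (p3 ∧ p3)
        [Ax] p3 ⊢ p3
        [Ax] p3 ⊢ p3
  [WR] p3 ⊢ p3, p2
    [Ax] p3 ⊢ p3

Result: YES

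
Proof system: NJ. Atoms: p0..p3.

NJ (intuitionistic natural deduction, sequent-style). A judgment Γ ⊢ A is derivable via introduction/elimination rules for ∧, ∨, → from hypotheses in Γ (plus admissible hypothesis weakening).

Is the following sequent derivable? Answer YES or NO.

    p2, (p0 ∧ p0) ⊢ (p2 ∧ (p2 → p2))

Derivation (root first):
[∧I] p2, (p0 ∧ p0) ⊢ (p2 ∧ (p2 → p2))
  [Ax] p2 ⊢ p2
  [Wk] (p0 ∧ p0) ⊢ (p2 → p2)
    [→I]  ⊢ (p2 → p2)
      [Ax] p2 ⊢ p2

Result: YES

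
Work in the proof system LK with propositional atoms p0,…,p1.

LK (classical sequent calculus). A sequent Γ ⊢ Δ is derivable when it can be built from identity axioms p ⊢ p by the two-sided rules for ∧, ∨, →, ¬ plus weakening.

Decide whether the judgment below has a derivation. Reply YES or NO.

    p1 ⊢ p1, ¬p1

Derivation (root first):
[WL] p1 ⊢ p1, ¬p1
  [¬R]  ⊢ p1, ¬p1
    [Ax] p1 ⊢ p1

Result: YES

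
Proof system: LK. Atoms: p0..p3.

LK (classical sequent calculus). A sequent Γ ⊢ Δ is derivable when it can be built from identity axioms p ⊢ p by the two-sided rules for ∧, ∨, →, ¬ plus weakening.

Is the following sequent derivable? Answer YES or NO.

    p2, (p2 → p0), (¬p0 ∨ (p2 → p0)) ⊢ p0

Derivation (root first):
[∨L] p2, (p2 → p0), (¬p0 ∨ (p2 → p0)) ⊢ p0
  [¬L] p2, (p2 → p0), ¬p0 ⊢ 
    [→L] p2, (p2 → p0) ⊢ p0
      [Ax] p2 ⊢ p2
      [Ax] p0 ⊢ p0
  [→L] p2, (p2 → p0) ⊢ p0
    [Ax] p2 ⊢ p2
    [Ax] p0 ⊢ p0

Result: YES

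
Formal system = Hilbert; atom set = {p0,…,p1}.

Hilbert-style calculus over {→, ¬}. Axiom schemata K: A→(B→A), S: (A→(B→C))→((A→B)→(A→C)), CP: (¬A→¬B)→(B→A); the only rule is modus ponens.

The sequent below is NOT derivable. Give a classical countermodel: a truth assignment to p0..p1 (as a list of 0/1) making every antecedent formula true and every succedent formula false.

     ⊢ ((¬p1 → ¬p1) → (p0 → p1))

Search for a countermodel by truth-table:
  v=00: Γ:[] Δ:[((¬p1 → ¬p1) → (p0 → p1))=T] refutes=False
  v=01: Γ:[] Δ:[((¬p1 → ¬p1) → (p0 → p1))=T] refutes=False
  v=10: Γ:[] Δ:[((¬p1 → ¬p1) → (p0 → p1))=F] refutes=True  ← countermodel

Result: [1, 0]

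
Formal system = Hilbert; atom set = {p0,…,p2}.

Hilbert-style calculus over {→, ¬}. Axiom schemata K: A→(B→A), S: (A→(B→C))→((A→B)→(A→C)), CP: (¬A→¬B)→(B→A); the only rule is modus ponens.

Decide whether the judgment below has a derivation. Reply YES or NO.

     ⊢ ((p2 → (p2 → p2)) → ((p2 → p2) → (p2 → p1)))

Search for a countermodel by truth-table:
  v=000: Γ:[] Δ:[((p2 → (p2 → p2)) → ((p2 → p2) → (p2 → p1)))=T] refutes=False
  v=001: Γ:[] Δ:[((p2 → (p2 → p2)) → ((p2 → p2) → (p2 → p1)))=F] refutes=True  ← countermodel

Result: NO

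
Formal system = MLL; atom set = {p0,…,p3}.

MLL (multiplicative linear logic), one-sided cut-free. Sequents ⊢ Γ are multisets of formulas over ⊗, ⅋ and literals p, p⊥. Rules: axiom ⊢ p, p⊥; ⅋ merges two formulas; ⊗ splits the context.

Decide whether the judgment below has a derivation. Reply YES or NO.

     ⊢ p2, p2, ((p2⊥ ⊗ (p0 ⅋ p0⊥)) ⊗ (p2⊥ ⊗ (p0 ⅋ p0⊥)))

Proof tree:
[⊗]  ⊢ p2, p2, ((p2⊥ ⊗ (p0 ⅋ p0⊥)) ⊗ (p2⊥ ⊗ (p0 ⅋ p0⊥)))
  [⊗]  ⊢ p2, (p2⊥ ⊗ (p0 ⅋ p0⊥))
    [Ax]  ⊢ p2, p2⊥
    [⅋]  ⊢ (p0 ⅋ p0⊥)
      [Ax]  ⊢ p0, p0⊥
  [⊗]  ⊢ p2, (p2⊥ ⊗ (p0 ⅋ p0⊥))
    [Ax]  ⊢ p2, p2⊥
    [⅋]  ⊢ (p0 ⅋ p0⊥)
      [Ax]  ⊢ p0, p0⊥

Result: YES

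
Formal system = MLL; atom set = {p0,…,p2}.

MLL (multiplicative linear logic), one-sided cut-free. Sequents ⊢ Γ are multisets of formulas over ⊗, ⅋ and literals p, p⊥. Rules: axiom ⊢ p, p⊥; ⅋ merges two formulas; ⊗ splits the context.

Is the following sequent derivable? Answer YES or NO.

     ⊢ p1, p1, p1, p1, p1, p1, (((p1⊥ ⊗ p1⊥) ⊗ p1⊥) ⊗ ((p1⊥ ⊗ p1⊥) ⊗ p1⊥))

Proof tree:
[⊗]  ⊢ p1, p1, p1, p1, p1, p1, (((p1⊥ ⊗ p1⊥) ⊗ p1⊥) ⊗ ((p1⊥ ⊗ p1⊥) ⊗ p1⊥))
  [⊗]  ⊢ p1, p1, p1, ((p1⊥ ⊗ p1⊥) ⊗ p1⊥)
    [⊗]  ⊢ p1, p1, (p1⊥ ⊗ p1⊥)
      [Ax]  ⊢ p1, p1⊥
      [Ax]  ⊢ p1, p1⊥
    [Ax]  ⊢ p1, p1⊥
  [⊗]  ⊢ p1, p1, p1, ((p1⊥ ⊗ p1⊥) ⊗ p1⊥)
    [⊗]  ⊢ p1, p1, (p1⊥ ⊗ p1⊥)
      [Ax]  ⊢ p1, p1⊥
      [Ax]  ⊢ p1, p1⊥
    [Ax]  ⊢ p1, p1⊥

Result: YES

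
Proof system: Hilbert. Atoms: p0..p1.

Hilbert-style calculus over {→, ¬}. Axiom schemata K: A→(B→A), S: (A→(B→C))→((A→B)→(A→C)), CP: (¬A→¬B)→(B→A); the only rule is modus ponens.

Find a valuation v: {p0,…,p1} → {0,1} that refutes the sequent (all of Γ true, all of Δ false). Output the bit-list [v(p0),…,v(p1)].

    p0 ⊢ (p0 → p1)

Truth-table refutation:
  v=00: Γ:[p0=F] Δ:[(p0 → p1)=T] refutes=False
  v=01: Γ:[p0=F] Δ:[(p0 → p1)=T] refutes=False
  v=10: Γ:[p0=T] Δ:[(p0 → p1)=F] refutes=True  ← countermodel

Result: [1, 0]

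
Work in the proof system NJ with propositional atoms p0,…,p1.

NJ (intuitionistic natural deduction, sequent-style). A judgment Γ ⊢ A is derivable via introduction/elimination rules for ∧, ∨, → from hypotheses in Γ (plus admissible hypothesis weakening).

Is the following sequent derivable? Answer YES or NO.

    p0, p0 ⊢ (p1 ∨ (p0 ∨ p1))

Proof tree:
[∨I₂] p0, p0 ⊢ (p1 ∨ (p0 ∨ p1))
  [∨I₁] p0, p0 ⊢ (p0 ∨ p1)
    [Wk] p0, p0 ⊢ p0
      [Ax] p0 ⊢ p0

Result: YES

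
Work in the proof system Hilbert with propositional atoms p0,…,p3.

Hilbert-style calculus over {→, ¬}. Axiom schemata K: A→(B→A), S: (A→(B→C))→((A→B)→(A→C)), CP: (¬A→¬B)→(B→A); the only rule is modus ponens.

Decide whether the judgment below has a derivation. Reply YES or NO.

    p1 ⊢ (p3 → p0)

Search for a countermodel by truth-table:
  v=0000: Γ:[p1=F] Δ:[(p3 → p0)=T] refutes=False
  v=0001: Γ:[p1=F] Δ:[(p3 → p0)=F] refutes=False
  v=0010: Γ:[p1=F] Δ:[(p3 → p0)=T] refutes=False
  v=0011: Γ:[p1=F] Δ:[(p3 → p0)=F] refutes=False
  v=0100: Γ:[p1=T] Δ:[(p3 → p0)=T] refutes=False
  v=0101: Γ:[p1=T] Δ:[(p3 → p0)=F] refutes=True  ← countermodel

Result: NO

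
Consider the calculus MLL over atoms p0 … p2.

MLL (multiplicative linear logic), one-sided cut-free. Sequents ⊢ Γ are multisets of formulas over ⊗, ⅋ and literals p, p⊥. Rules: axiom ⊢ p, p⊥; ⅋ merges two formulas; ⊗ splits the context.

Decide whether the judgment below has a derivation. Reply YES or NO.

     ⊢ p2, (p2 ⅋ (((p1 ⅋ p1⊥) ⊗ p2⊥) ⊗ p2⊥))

Derivation trace:
[⅋]  ⊢ p2, (p2 ⅋ (((p1 ⅋ p1⊥) ⊗ p2⊥) ⊗ p2⊥))
  [⊗]  ⊢ p2, p2, (((p1 ⅋ p1⊥) ⊗ p2⊥) ⊗ p2⊥)
    [⊗]  ⊢ p2, ((p1 ⅋ p1⊥) ⊗ p2⊥)
      [⅋]  ⊢ (p1 ⅋ p1⊥)
        [Ax]  ⊢ p1, p1⊥
      [Ax]  ⊢ p2, p2⊥
    [Ax]  ⊢ p2, p2⊥

Result: YES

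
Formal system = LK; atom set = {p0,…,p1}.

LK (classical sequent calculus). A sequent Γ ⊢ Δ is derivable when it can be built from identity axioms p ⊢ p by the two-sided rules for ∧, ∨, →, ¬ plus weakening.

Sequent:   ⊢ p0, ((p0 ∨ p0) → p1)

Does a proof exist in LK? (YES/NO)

Derivation trace:
[→R]  ⊢ p0, ((p0 ∨ p0) → p1)
  [WR] (p0 ∨ p0) ⊢ p0, p1
    [∨L] (p0 ∨ p0) ⊢ p0
      [Ax] p0 ⊢ p0
      [Ax] p0 ⊢ p0

Result: YES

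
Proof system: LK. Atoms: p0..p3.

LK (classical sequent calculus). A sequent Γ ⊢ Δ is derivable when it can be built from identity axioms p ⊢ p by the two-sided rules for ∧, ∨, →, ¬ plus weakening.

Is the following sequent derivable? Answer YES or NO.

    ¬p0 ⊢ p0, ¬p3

Search for a countermodel by truth-table:
  v=0000: Γ:[¬p0=T] Δ:[p0=F, ¬p3=T] refutes=False
  v=0001: Γ:[¬p0=T] Δ:[p0=F, ¬p3=F] refutes=True  ← countermodel

Result: NO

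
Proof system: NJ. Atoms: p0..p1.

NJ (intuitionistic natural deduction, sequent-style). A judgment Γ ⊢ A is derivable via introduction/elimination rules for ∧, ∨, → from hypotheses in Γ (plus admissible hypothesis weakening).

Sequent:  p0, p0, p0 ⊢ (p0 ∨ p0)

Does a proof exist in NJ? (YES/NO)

Proof tree:
[∨I₁] p0, p0, p0 ⊢ (p0 ∨ p0)
  [Wk] p0, p0, p0 ⊢ p0
    [Wk] p0, p0 ⊢ p0
      [Ax] p0 ⊢ p0

Result: YES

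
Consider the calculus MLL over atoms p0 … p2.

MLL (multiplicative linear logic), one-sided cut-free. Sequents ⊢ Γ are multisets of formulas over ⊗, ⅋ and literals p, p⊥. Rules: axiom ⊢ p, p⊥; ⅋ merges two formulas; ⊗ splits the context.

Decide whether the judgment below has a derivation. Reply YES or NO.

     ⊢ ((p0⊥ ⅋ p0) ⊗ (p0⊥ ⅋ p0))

Derivation trace:
[⊗]  ⊢ ((p0⊥ ⅋ p0) ⊗ (p0⊥ ⅋ p0))
  [⅋]  ⊢ (p0⊥ ⅋ p0)
    [Ax]  ⊢ p0, p0⊥
  [⅋]  ⊢ (p0⊥ ⅋ p0)
    [Ax]  ⊢ p0, p0⊥

Result: YES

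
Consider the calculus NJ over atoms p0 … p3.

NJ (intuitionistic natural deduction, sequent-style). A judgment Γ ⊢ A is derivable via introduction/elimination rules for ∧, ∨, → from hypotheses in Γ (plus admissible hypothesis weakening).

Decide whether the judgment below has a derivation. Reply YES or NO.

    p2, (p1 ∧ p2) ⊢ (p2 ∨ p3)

Derivation trace:
[∨I₁] p2, (p1 ∧ p2) ⊢ (p2 ∨ p3)
  [Wk] p2, (p1 ∧ p2) ⊢ p2
    [Ax] p2 ⊢ p2

Result: YES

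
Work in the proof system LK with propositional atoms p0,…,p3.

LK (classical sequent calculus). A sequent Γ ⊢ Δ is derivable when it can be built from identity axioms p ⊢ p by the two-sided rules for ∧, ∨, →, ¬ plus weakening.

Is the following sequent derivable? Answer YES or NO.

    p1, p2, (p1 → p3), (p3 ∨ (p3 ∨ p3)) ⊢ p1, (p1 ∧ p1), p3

Proof tree:
[∨L] p1, p2, (p1 → p3), (p3 ∨ (p3 ∨ p3)) ⊢ p1, (p1 ∧ p1), p3
  [WL] p1, (p1 → p3), p2, p3 ⊢ p3
    [WL] p1, (p1 → p3), p2 ⊢ p3
      [→L] p1, (p1 → p3) ⊢ p3
        [Ax] p1 ⊢ p1
        [Ax] p3 ⊢ p3
  [∨L] p1, (p3 ∨ p3) ⊢ p1, (p1 ∧ p1), p3
    [WR] p3 ⊢ p3, p1, p1
      [WR] p3 ⊢ p3, p1
        [Ax] p3 ⊢ p3
    [∧R] p1, p3 ⊢ p3, (p1 ∧ p1)
      [Ax] p1 ⊢ p1
      [WR] p3 ⊢ p3, p1
        [Ax] p3 ⊢ p3

Result: YES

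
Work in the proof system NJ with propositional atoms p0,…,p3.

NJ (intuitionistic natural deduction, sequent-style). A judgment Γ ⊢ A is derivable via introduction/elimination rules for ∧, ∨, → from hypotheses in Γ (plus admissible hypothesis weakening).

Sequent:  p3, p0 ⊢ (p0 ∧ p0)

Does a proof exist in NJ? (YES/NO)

Proof tree:
[∧I] p3, p0 ⊢ (p0 ∧ p0)
  [Ax] p0 ⊢ p0
  [Wk] p0, p3 ⊢ p0
    [Ax] p0 ⊢ p0

Result: YES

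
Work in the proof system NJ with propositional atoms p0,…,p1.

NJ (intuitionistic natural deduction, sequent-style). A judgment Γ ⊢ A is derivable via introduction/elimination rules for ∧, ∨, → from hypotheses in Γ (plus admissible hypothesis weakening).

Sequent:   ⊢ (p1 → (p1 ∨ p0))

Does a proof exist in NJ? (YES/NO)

Derivation trace:
[→I]  ⊢ (p1 → (p1 ∨ p0))
  [∨I₁] p1 ⊢ (p1 ∨ p0)
    [Ax] p1 ⊢ p1

Result: YES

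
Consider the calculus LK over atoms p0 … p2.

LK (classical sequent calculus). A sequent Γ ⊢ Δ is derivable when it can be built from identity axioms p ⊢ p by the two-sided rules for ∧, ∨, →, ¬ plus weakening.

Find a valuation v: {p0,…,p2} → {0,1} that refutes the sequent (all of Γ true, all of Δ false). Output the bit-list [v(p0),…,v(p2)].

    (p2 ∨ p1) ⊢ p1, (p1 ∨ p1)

Truth-table refutation:
  v=000: Γ:[(p2 ∨ p1)=F] Δ:[p1=F, (p1 ∨ p1)=F] refutes=False
  v=001: Γ:[(p2 ∨ p1)=T] Δ:[p1=F, (p1 ∨ p1)=F] refutes=True  ← countermodel

Result: [0, 0, 1]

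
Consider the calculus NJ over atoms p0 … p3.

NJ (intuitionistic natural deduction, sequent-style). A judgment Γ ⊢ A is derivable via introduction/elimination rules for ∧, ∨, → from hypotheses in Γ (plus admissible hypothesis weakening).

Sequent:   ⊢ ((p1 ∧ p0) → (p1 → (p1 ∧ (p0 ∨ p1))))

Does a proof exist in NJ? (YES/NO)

Derivation trace:
[→I]  ⊢ ((p1 ∧ p0) → (p1 → (p1 ∧ (p0 ∨ p1))))
  [→I] (p1 ∧ p0) ⊢ (p1 → (p1 ∧ (p0 ∨ p1)))
    [∧I] p1, (p1 ∧ p0) ⊢ (p1 ∧ (p0 ∨ p1))
      [Wk] p1, (p1 ∧ p0) ⊢ p1
        [Ax] p1 ⊢ p1
      [∨I₂] p1 ⊢ (p0 ∨ p1)
        [Ax] p1 ⊢ p1

Result: YES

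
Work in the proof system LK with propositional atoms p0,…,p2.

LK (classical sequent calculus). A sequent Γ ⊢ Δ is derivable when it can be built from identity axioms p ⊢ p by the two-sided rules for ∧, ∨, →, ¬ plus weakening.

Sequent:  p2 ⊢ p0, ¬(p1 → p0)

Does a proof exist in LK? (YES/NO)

Search for a countermodel by truth-table:
  v=000: Γ:[p2=F] Δ:[p0=F, ¬(p1 → p0)=F] refutes=False
  v=001: Γ:[p2=T] Δ:[p0=F, ¬(p1 → p0)=F] refutes=True  ← countermodel

Result: NO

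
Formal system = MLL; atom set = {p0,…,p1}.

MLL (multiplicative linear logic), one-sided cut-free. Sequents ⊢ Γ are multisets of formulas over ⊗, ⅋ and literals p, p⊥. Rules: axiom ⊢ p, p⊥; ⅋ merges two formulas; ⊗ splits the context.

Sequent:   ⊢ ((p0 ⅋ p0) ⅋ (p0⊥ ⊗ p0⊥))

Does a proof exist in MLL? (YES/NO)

Derivation trace:
[⅋]  ⊢ ((p0 ⅋ p0) ⅋ (p0⊥ ⊗ p0⊥))
  [⅋]  ⊢ (p0⊥ ⊗ p0⊥), (p0 ⅋ p0)
    [⊗]  ⊢ p0, p0, (p0⊥ ⊗ p0⊥)
      [Ax]  ⊢ p0, p0⊥
      [Ax]  ⊢ p0, p0⊥

Result: YES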